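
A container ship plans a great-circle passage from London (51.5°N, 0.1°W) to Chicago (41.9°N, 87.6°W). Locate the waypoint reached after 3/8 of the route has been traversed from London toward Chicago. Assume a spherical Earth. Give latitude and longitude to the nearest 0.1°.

Convert each endpoint to a unit vector on the sphere (x = cos φ cos λ, y = cos φ sin λ, z = sin φ).
The central angle between the endpoints is δ = arccos(p₁·p₂) ≈ 0.997 rad (57.1°).
Interpolate at f = 3/8 with slerp weights a = sin((1−f)δ)/sin δ ≈ 0.695, b = sin(fδ)/sin δ ≈ 0.435.
p = a·p₁ + b·p₂ ≈ (0.446, -0.324, 0.834); φ = arcsin(p_z) ≈ 56.53°, λ = atan2(p_y, p_x) ≈ -36.00°.

≈ (56.5°N, 36.0°W)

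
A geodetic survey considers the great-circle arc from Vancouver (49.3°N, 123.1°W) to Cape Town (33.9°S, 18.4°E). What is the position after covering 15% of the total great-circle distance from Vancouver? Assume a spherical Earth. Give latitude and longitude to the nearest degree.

≈ (50°N, 89°W)

Convert each endpoint to a unit vector on the sphere (x = cos φ cos λ, y = cos φ sin λ, z = sin φ).
The central angle between the endpoints is δ = arccos(p₁·p₂) ≈ 2.580 rad (147.8°).
Interpolate at f = 0.15 with slerp weights a = sin((1−f)δ)/sin δ ≈ 1.526, b = sin(fδ)/sin δ ≈ 0.709.
p = a·p₁ + b·p₂ ≈ (0.015, -0.648, 0.762); φ = arcsin(p_z) ≈ 49.60°, λ = atan2(p_y, p_x) ≈ -88.69°.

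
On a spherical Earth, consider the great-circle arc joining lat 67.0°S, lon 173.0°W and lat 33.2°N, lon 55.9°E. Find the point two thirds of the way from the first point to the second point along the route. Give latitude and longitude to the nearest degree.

≈ lat 9°S, lon 74°E

From cos δ = sin φ₁ sin φ₂ + cos φ₁ cos φ₂ cos Δλ, the central angle is δ ≈ 2.373 rad (136.0°).
Interpolate at f = 2/3 with slerp weights a = sin((1−f)δ)/sin δ ≈ 1.023, b = sin(fδ)/sin δ ≈ 1.439.
p = a·p₁ + b·p₂ ≈ (0.278, 0.948, -0.154); φ = arcsin(p_z) ≈ -8.86°, λ = atan2(p_y, p_x) ≈ 73.65°.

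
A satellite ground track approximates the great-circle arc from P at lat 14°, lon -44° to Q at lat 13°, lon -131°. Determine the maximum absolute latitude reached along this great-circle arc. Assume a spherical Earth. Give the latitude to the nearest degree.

≈ 18°

The great circle lies in the plane with unit normal n̂ = (p₁ × p₂)/|p₁ × p₂|.
Here n̂_z ≈ -0.949; the vertex latitude is φ_max = arccos|n̂_z| ≈ 18.3°.
Check via Clairaut: cos φ_max = |cos φ₁| · sin C = cos(14.0°)·sin(78.1°) ≈ 0.949, again giving ≈ 18.3°.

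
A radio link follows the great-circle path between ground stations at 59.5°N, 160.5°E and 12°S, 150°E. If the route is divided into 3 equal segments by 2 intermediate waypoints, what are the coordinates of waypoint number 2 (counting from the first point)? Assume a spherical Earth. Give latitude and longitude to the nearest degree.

≈ 12°N, 152°E

Write both endpoints as unit vectors p₁, p₂ with components (cos φ cos λ, cos φ sin λ, sin φ).
The central angle between the endpoints is δ = arccos(p₁·p₂) ≈ 1.257 rad (72.0°).
Interpolate at f = 2/3 with slerp weights a = sin((1−f)δ)/sin δ ≈ 0.428, b = sin(fδ)/sin δ ≈ 0.781.
p = a·p₁ + b·p₂ ≈ (-0.867, 0.455, 0.206); φ = arcsin(p_z) ≈ 11.89°, λ = atan2(p_y, p_x) ≈ 152.32°.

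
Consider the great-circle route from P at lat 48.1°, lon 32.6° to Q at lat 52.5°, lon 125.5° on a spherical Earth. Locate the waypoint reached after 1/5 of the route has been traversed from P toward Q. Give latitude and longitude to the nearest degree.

Convert each endpoint to a unit vector on the sphere (x = cos φ cos λ, y = cos φ sin λ, z = sin φ).
The central angle between the endpoints is δ = arccos(p₁·p₂) ≈ 0.964 rad (55.3°).
Interpolate at f = 1/5 with slerp weights a = sin((1−f)δ)/sin δ ≈ 0.849, b = sin(fδ)/sin δ ≈ 0.233.
p = a·p₁ + b·p₂ ≈ (0.395, 0.421, 0.817); φ = arcsin(p_z) ≈ 54.75°, λ = atan2(p_y, p_x) ≈ 46.82°.

≈ lat 55°, lon 47°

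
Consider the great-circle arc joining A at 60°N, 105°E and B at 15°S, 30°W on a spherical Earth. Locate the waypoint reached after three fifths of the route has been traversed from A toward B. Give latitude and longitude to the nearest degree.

From cos δ = sin φ₁ sin φ₂ + cos φ₁ cos φ₂ cos Δλ, the central angle is δ ≈ 2.172 rad (124.4°).
Interpolate at f = 3/5 with slerp weights a = sin((1−f)δ)/sin δ ≈ 0.926, b = sin(fδ)/sin δ ≈ 1.169.
p = a·p₁ + b·p₂ ≈ (0.858, -0.118, 0.499); φ = arcsin(p_z) ≈ 29.95°, λ = atan2(p_y, p_x) ≈ -7.80°.

≈ 30°N, 8°W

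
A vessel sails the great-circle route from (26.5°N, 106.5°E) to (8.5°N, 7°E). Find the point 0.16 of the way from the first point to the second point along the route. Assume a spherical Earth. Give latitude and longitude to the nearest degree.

≈ (29°N, 90°E)

From cos δ = sin φ₁ sin φ₂ + cos φ₁ cos φ₂ cos Δλ, the central angle is δ ≈ 1.651 rad (94.6°).
Interpolate at f = 0.16 with slerp weights a = sin((1−f)δ)/sin δ ≈ 0.986, b = sin(fδ)/sin δ ≈ 0.262.
p = a·p₁ + b·p₂ ≈ (0.006, 0.878, 0.479); φ = arcsin(p_z) ≈ 28.61°, λ = atan2(p_y, p_x) ≈ 89.58°.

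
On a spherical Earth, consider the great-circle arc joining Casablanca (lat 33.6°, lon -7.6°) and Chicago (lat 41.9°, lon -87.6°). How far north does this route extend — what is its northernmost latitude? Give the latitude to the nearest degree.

≈ 46°

The great circle lies in the plane with unit normal n̂ = (p₁ × p₂)/|p₁ × p₂|.
Here n̂_z ≈ -0.695; the vertex latitude is φ_max = arccos|n̂_z| ≈ 46.0°.
Check via Clairaut: cos φ_max = |cos φ₁| · sin C = cos(33.6°)·sin(56.5°) ≈ 0.695, again giving ≈ 46.0°.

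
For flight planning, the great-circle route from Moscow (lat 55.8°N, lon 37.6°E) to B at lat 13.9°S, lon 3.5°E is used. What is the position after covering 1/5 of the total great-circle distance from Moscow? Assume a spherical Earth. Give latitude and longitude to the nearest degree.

≈ lat 43°N, lon 26°E

From cos δ = sin φ₁ sin φ₂ + cos φ₁ cos φ₂ cos Δλ, the central angle is δ ≈ 1.315 rad (75.3°).
Interpolate at f = 1/5 with slerp weights a = sin((1−f)δ)/sin δ ≈ 0.898, b = sin(fδ)/sin δ ≈ 0.269.
p = a·p₁ + b·p₂ ≈ (0.660, 0.324, 0.678); φ = arcsin(p_z) ≈ 42.68°, λ = atan2(p_y, p_x) ≈ 26.13°.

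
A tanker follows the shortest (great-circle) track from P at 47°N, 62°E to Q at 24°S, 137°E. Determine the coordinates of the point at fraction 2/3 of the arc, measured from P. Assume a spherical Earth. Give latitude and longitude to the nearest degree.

≈ 1°N, 116°E

Convert each endpoint to a unit vector on the sphere (x = cos φ cos λ, y = cos φ sin λ, z = sin φ).
The central angle between the endpoints is δ = arccos(p₁·p₂) ≈ 1.707 rad (97.8°).
Interpolate at f = 2/3 with slerp weights a = sin((1−f)δ)/sin δ ≈ 0.544, b = sin(fδ)/sin δ ≈ 0.916.
p = a·p₁ + b·p₂ ≈ (-0.438, 0.899, 0.025); φ = arcsin(p_z) ≈ 1.44°, λ = atan2(p_y, p_x) ≈ 115.99°.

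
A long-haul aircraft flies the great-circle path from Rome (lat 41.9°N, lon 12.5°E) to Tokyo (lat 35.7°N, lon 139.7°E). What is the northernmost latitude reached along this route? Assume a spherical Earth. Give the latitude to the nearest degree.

≈ 61°N

The great circle lies in the plane with unit normal n̂ = (p₁ × p₂)/|p₁ × p₂|.
Here n̂_z ≈ +0.482; the vertex latitude is φ_max = arccos|n̂_z| ≈ 61.2°.
Check via Clairaut: cos φ_max = |cos φ₁| · sin C = cos(41.9°)·sin(40.3°) ≈ 0.482, again giving ≈ 61.2°.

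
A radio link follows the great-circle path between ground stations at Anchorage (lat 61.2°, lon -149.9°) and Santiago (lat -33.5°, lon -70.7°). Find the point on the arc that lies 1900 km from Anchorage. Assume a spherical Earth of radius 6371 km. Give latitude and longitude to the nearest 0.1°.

≈ lat 50.8°, lon -125.2°

Convert each endpoint to a unit vector on the sphere (x = cos φ cos λ, y = cos φ sin λ, z = sin φ).
The central angle between the endpoints is δ = arccos(p₁·p₂) ≈ 1.991 rad (114.1°). The total great-circle distance is δ·R ≈ 1.991 × 6371 ≈ 12688 km, so the target fraction is f = 1900/12688 ≈ 0.150.
Interpolate at f ≈ 0.150 with slerp weights a = sin((1−f)δ)/sin δ ≈ 1.087, b = sin(fδ)/sin δ ≈ 0.322.
p = a·p₁ + b·p₂ ≈ (-0.364, -0.516, 0.775); φ = arcsin(p_z) ≈ 50.82°, λ = atan2(p_y, p_x) ≈ -125.23°.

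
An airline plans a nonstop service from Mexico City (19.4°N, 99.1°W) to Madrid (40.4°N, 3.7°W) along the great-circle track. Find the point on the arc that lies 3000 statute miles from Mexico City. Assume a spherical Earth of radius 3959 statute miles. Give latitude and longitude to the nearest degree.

Write both endpoints as unit vectors p₁, p₂ with components (cos φ cos λ, cos φ sin λ, sin φ).
The central angle between the endpoints is δ = arccos(p₁·p₂) ≈ 1.423 rad (81.5°). The total great-circle distance is δ·R ≈ 1.423 × 3959 ≈ 5632 mi, so the target fraction is f = 3000/5632 ≈ 0.533.
Interpolate at f ≈ 0.533 with slerp weights a = sin((1−f)δ)/sin δ ≈ 0.624, b = sin(fδ)/sin δ ≈ 0.695.
p = a·p₁ + b·p₂ ≈ (0.435, -0.615, 0.658); φ = arcsin(p_z) ≈ 41.12°, λ = atan2(p_y, p_x) ≈ -54.73°.

≈ 41°N, 55°W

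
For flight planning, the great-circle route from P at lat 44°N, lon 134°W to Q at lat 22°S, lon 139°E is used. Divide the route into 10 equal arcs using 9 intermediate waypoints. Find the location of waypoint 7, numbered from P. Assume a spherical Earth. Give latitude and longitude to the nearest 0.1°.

Convert each endpoint to a unit vector on the sphere (x = cos φ cos λ, y = cos φ sin λ, z = sin φ).
The central angle between the endpoints is δ = arccos(p₁·p₂) ≈ 1.798 rad (103.0°).
Interpolate at f = 7/10 with slerp weights a = sin((1−f)δ)/sin δ ≈ 0.527, b = sin(fδ)/sin δ ≈ 0.977.
p = a·p₁ + b·p₂ ≈ (-0.947, 0.321, 0.000); φ = arcsin(p_z) ≈ 0.02°, λ = atan2(p_y, p_x) ≈ 161.25°.

≈ lat 0.0°N, lon 161.3°E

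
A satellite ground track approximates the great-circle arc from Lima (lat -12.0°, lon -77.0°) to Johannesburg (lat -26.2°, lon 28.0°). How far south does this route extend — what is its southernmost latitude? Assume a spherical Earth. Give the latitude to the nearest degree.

≈ -31°

The great circle lies in the plane with unit normal n̂ = (p₁ × p₂)/|p₁ × p₂|.
Here n̂_z ≈ +0.856; the vertex latitude is φ_max = arccos|n̂_z| ≈ 31.2°.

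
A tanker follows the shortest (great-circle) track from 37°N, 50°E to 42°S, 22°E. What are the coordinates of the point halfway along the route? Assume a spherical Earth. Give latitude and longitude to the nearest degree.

From cos δ = sin φ₁ sin φ₂ + cos φ₁ cos φ₂ cos Δλ, the central angle is δ ≈ 1.449 rad (83.0°).
Interpolate at f = 1/2 with slerp weights a = sin((1−f)δ)/sin δ ≈ 0.668, b = sin(fδ)/sin δ ≈ 0.668.
p = a·p₁ + b·p₂ ≈ (0.803, 0.594, -0.045); φ = arcsin(p_z) ≈ -2.58°, λ = atan2(p_y, p_x) ≈ 36.51°.

≈ 3°S, 37°E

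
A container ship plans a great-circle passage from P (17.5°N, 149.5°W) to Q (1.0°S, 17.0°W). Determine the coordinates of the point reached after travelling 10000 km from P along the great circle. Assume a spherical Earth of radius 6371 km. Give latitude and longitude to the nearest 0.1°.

Convert each endpoint to a unit vector on the sphere (x = cos φ cos λ, y = cos φ sin λ, z = sin φ).
The central angle between the endpoints is δ = arccos(p₁·p₂) ≈ 2.278 rad (130.5°). The total great-circle distance is δ·R ≈ 2.278 × 6371 ≈ 14511 km, so the target fraction is f = 10000/14511 ≈ 0.689.
Interpolate at f ≈ 0.689 with slerp weights a = sin((1−f)δ)/sin δ ≈ 0.855, b = sin(fδ)/sin δ ≈ 1.315.
p = a·p₁ + b·p₂ ≈ (0.555, -0.798, 0.234); φ = arcsin(p_z) ≈ 13.55°, λ = atan2(p_y, p_x) ≈ -55.22°.

≈ (13.5°N, 55.2°W)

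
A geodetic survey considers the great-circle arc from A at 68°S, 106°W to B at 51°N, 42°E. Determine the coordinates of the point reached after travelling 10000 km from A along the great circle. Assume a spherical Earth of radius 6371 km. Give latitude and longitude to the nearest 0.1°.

≈ 11.3°S, 13.5°E

From cos δ = sin φ₁ sin φ₂ + cos φ₁ cos φ₂ cos Δλ, the central angle is δ ≈ 2.740 rad (157.0°). The total great-circle distance is δ·R ≈ 2.740 × 6371 ≈ 17457 km, so the target fraction is f = 10000/17457 ≈ 0.573.
Interpolate at f ≈ 0.573 with slerp weights a = sin((1−f)δ)/sin δ ≈ 2.357, b = sin(fδ)/sin δ ≈ 2.559.
p = a·p₁ + b·p₂ ≈ (0.953, 0.229, -0.196); φ = arcsin(p_z) ≈ -11.32°, λ = atan2(p_y, p_x) ≈ 13.50°.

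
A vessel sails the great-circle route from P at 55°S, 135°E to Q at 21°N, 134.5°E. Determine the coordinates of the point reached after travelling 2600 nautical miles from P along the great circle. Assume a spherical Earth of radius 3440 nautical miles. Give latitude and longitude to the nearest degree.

≈ 12°S, 135°E

Convert each endpoint to a unit vector on the sphere (x = cos φ cos λ, y = cos φ sin λ, z = sin φ).
The central angle between the endpoints is δ = arccos(p₁·p₂) ≈ 1.326 rad (76.0°). The total great-circle distance is δ·R ≈ 1.326 × 3440 ≈ 4563 nmi, so the target fraction is f = 2600/4563 ≈ 0.570.
Interpolate at f ≈ 0.570 with slerp weights a = sin((1−f)δ)/sin δ ≈ 0.557, b = sin(fδ)/sin δ ≈ 0.707.
p = a·p₁ + b·p₂ ≈ (-0.688, 0.696, -0.203); φ = arcsin(p_z) ≈ -11.70°, λ = atan2(p_y, p_x) ≈ 134.66°.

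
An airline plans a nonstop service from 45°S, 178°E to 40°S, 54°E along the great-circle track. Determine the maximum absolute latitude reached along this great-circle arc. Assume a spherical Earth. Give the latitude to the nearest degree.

The great circle lies in the plane with unit normal n̂ = (p₁ × p₂)/|p₁ × p₂|.
Here n̂_z ≈ -0.454; the vertex latitude is φ_max = arccos|n̂_z| ≈ 63.0°.
Check via Clairaut: cos φ_max = |cos φ₁| · sin C = cos(45.0°)·sin(140.0°) ≈ 0.454, again giving ≈ 63.0°.

≈ 63°S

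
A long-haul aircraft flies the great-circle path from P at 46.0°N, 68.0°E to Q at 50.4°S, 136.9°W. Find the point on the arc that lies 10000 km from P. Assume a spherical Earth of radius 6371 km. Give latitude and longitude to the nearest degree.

≈ 16°S, 140°E

From cos δ = sin φ₁ sin φ₂ + cos φ₁ cos φ₂ cos Δλ, the central angle is δ ≈ 2.843 rad (162.9°). The total great-circle distance is δ·R ≈ 2.843 × 6371 ≈ 18116 km, so the target fraction is f = 10000/18116 ≈ 0.552.
Interpolate at f ≈ 0.552 with slerp weights a = sin((1−f)δ)/sin δ ≈ 3.256, b = sin(fδ)/sin δ ≈ 3.405.
p = a·p₁ + b·p₂ ≈ (-0.737, 0.614, -0.281); φ = arcsin(p_z) ≈ -16.34°, λ = atan2(p_y, p_x) ≈ 140.22°.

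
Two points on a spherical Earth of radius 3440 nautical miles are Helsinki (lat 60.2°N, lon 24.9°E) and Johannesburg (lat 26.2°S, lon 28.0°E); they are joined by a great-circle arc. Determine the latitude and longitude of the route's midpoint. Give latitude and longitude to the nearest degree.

≈ lat 17°N, lon 27°E

From cos δ = sin φ₁ sin φ₂ + cos φ₁ cos φ₂ cos Δλ, the central angle is δ ≈ 1.509 rad (86.4°).
Interpolate at f = 1/2 with slerp weights a = sin((1−f)δ)/sin δ ≈ 0.686, b = sin(fδ)/sin δ ≈ 0.686.
p = a·p₁ + b·p₂ ≈ (0.853, 0.433, 0.292); φ = arcsin(p_z) ≈ 17.01°, λ = atan2(p_y, p_x) ≈ 26.90°.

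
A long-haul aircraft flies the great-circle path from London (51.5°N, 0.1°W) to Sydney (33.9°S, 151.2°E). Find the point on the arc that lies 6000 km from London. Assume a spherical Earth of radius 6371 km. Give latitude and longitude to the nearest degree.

Write both endpoints as unit vectors p₁, p₂ with components (cos φ cos λ, cos φ sin λ, sin φ).
The central angle between the endpoints is δ = arccos(p₁·p₂) ≈ 2.668 rad (152.8°). The total great-circle distance is δ·R ≈ 2.668 × 6371 ≈ 16995 km, so the target fraction is f = 6000/16995 ≈ 0.353.
Interpolate at f ≈ 0.353 with slerp weights a = sin((1−f)δ)/sin δ ≈ 2.164, b = sin(fδ)/sin δ ≈ 1.771.
p = a·p₁ + b·p₂ ≈ (0.059, 0.706, 0.706); φ = arcsin(p_z) ≈ 44.90°, λ = atan2(p_y, p_x) ≈ 85.22°.

≈ (45°N, 85°E)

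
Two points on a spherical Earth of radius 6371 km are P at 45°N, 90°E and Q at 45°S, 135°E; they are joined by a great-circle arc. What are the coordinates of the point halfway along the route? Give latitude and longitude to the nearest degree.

≈ 0°N, 112°E

Write both endpoints as unit vectors p₁, p₂ with components (cos φ cos λ, cos φ sin λ, sin φ).
The central angle between the endpoints is δ = arccos(p₁·p₂) ≈ 1.718 rad (98.4°).
Interpolate at f = 1/2 with slerp weights a = sin((1−f)δ)/sin δ ≈ 0.765, b = sin(fδ)/sin δ ≈ 0.765.
p = a·p₁ + b·p₂ ≈ (-0.383, 0.924, 0.000); φ = arcsin(p_z) ≈ 0.00°, λ = atan2(p_y, p_x) ≈ 112.50°.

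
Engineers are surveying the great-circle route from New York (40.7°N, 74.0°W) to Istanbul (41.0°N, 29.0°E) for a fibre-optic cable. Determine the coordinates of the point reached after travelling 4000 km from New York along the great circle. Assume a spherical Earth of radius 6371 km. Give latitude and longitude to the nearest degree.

≈ 54°N, 23°W

Convert each endpoint to a unit vector on the sphere (x = cos φ cos λ, y = cos φ sin λ, z = sin φ).
The central angle between the endpoints is δ = arccos(p₁·p₂) ≈ 1.267 rad (72.6°). The total great-circle distance is δ·R ≈ 1.267 × 6371 ≈ 8072 km, so the target fraction is f = 4000/8072 ≈ 0.496.
Interpolate at f ≈ 0.496 with slerp weights a = sin((1−f)δ)/sin δ ≈ 0.625, b = sin(fδ)/sin δ ≈ 0.616.
p = a·p₁ + b·p₂ ≈ (0.537, -0.230, 0.812); φ = arcsin(p_z) ≈ 54.25°, λ = atan2(p_y, p_x) ≈ -23.22°.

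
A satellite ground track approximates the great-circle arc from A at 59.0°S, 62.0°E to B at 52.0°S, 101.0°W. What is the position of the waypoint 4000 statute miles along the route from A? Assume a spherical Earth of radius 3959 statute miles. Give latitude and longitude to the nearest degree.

From cos δ = sin φ₁ sin φ₂ + cos φ₁ cos φ₂ cos Δλ, the central angle is δ ≈ 1.189 rad (68.1°). The total great-circle distance is δ·R ≈ 1.189 × 3959 ≈ 4709 mi, so the target fraction is f = 4000/4709 ≈ 0.849.
Interpolate at f ≈ 0.849 with slerp weights a = sin((1−f)δ)/sin δ ≈ 0.192, b = sin(fδ)/sin δ ≈ 0.913.
p = a·p₁ + b·p₂ ≈ (-0.061, -0.464, -0.884); φ = arcsin(p_z) ≈ -62.08°, λ = atan2(p_y, p_x) ≈ -97.46°.

≈ 62°S, 97°W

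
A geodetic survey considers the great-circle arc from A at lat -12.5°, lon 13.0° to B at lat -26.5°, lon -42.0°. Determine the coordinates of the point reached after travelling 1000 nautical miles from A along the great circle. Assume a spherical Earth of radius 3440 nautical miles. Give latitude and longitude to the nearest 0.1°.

From cos δ = sin φ₁ sin φ₂ + cos φ₁ cos φ₂ cos Δλ, the central angle is δ ≈ 0.930 rad (53.3°). The total great-circle distance is δ·R ≈ 0.930 × 3440 ≈ 3200 nmi, so the target fraction is f = 1000/3200 ≈ 0.313.
Interpolate at f ≈ 0.313 with slerp weights a = sin((1−f)δ)/sin δ ≈ 0.744, b = sin(fδ)/sin δ ≈ 0.358.
p = a·p₁ + b·p₂ ≈ (0.946, -0.051, -0.321); φ = arcsin(p_z) ≈ -18.70°, λ = atan2(p_y, p_x) ≈ -3.06°.

≈ lat -18.7°, lon -3.1°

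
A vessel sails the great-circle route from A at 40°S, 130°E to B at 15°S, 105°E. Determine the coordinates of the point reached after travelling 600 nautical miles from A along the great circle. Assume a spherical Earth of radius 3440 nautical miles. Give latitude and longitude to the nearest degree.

≈ 33°S, 121°E

Write both endpoints as unit vectors p₁, p₂ with components (cos φ cos λ, cos φ sin λ, sin φ).
The central angle between the endpoints is δ = arccos(p₁·p₂) ≈ 0.579 rad (33.2°). The total great-circle distance is δ·R ≈ 0.579 × 3440 ≈ 1992 nmi, so the target fraction is f = 600/1992 ≈ 0.301.
Interpolate at f ≈ 0.301 with slerp weights a = sin((1−f)δ)/sin δ ≈ 0.719, b = sin(fδ)/sin δ ≈ 0.317.
p = a·p₁ + b·p₂ ≈ (-0.434, 0.718, -0.545); φ = arcsin(p_z) ≈ -32.99°, λ = atan2(p_y, p_x) ≈ 121.12°.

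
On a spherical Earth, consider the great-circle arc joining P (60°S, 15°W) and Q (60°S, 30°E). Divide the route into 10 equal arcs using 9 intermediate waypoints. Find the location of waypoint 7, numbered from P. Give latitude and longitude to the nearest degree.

From cos δ = sin φ₁ sin φ₂ + cos φ₁ cos φ₂ cos Δλ, the central angle is δ ≈ 0.385 rad (22.1°).
Interpolate at f = 7/10 with slerp weights a = sin((1−f)δ)/sin δ ≈ 0.307, b = sin(fδ)/sin δ ≈ 0.709.
p = a·p₁ + b·p₂ ≈ (0.455, 0.138, -0.880); φ = arcsin(p_z) ≈ -61.61°, λ = atan2(p_y, p_x) ≈ 16.81°.

≈ (62°S, 17°E)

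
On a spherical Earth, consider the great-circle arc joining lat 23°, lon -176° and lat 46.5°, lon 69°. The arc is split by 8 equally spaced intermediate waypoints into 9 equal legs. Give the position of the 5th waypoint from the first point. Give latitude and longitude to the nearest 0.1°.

≈ lat 53.2°, lon 131.6°

Write both endpoints as unit vectors p₁, p₂ with components (cos φ cos λ, cos φ sin λ, sin φ).
The central angle between the endpoints is δ = arccos(p₁·p₂) ≈ 1.555 rad (89.1°).
Interpolate at f = 5/9 with slerp weights a = sin((1−f)δ)/sin δ ≈ 0.638, b = sin(fδ)/sin δ ≈ 0.761.
p = a·p₁ + b·p₂ ≈ (-0.398, 0.448, 0.801); φ = arcsin(p_z) ≈ 53.20°, λ = atan2(p_y, p_x) ≈ 131.62°.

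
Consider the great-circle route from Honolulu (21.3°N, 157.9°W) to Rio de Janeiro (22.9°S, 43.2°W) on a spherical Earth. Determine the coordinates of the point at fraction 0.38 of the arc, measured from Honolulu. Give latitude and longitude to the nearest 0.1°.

≈ 4.8°N, 114.0°W

Write both endpoints as unit vectors p₁, p₂ with components (cos φ cos λ, cos φ sin λ, sin φ).
The central angle between the endpoints is δ = arccos(p₁·p₂) ≈ 2.094 rad (120.0°).
Interpolate at f = 0.38 with slerp weights a = sin((1−f)δ)/sin δ ≈ 1.112, b = sin(fδ)/sin δ ≈ 0.825.
p = a·p₁ + b·p₂ ≈ (-0.406, -0.910, 0.083); φ = arcsin(p_z) ≈ 4.76°, λ = atan2(p_y, p_x) ≈ -114.05°.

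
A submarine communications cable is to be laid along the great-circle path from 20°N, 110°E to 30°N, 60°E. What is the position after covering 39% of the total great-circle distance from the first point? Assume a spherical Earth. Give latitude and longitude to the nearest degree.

Convert each endpoint to a unit vector on the sphere (x = cos φ cos λ, y = cos φ sin λ, z = sin φ).
The central angle between the endpoints is δ = arccos(p₁·p₂) ≈ 0.804 rad (46.0°).
Interpolate at f = 0.39 with slerp weights a = sin((1−f)δ)/sin δ ≈ 0.654, b = sin(fδ)/sin δ ≈ 0.428.
p = a·p₁ + b·p₂ ≈ (-0.025, 0.899, 0.438); φ = arcsin(p_z) ≈ 25.97°, λ = atan2(p_y, p_x) ≈ 91.58°.

≈ 26°N, 92°E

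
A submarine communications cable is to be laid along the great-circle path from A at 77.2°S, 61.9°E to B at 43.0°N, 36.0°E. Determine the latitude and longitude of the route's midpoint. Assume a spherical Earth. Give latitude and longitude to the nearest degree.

≈ 17°S, 42°E

Convert each endpoint to a unit vector on the sphere (x = cos φ cos λ, y = cos φ sin λ, z = sin φ).
The central angle between the endpoints is δ = arccos(p₁·p₂) ≈ 2.117 rad (121.3°).
Interpolate at f = 1/2 with slerp weights a = sin((1−f)δ)/sin δ ≈ 1.020, b = sin(fδ)/sin δ ≈ 1.020.
p = a·p₁ + b·p₂ ≈ (0.710, 0.638, -0.299); φ = arcsin(p_z) ≈ -17.40°, λ = atan2(p_y, p_x) ≈ 41.94°.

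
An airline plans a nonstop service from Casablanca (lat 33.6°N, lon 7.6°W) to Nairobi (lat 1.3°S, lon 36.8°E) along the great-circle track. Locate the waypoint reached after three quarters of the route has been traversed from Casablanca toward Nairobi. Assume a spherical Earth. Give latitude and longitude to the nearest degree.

≈ lat 8°N, lon 27°E

The haversine formula gives a central angle δ ≈ 0.949 rad (54.4°) between the endpoints.
Interpolate at f = 3/4 with slerp weights a = sin((1−f)δ)/sin δ ≈ 0.289, b = sin(fδ)/sin δ ≈ 0.804.
p = a·p₁ + b·p₂ ≈ (0.882, 0.449, 0.142); φ = arcsin(p_z) ≈ 8.15°, λ = atan2(p_y, p_x) ≈ 27.00°.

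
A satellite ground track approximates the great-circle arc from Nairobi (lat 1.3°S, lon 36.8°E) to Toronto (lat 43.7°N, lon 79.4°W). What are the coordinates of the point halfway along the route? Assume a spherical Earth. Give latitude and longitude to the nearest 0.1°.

≈ lat 35.4°N, lon 6.8°W

From cos δ = sin φ₁ sin φ₂ + cos φ₁ cos φ₂ cos Δλ, the central angle is δ ≈ 1.912 rad (109.6°).
Interpolate at f = 1/2 with slerp weights a = sin((1−f)δ)/sin δ ≈ 0.867, b = sin(fδ)/sin δ ≈ 0.867.
p = a·p₁ + b·p₂ ≈ (0.809, -0.097, 0.579); φ = arcsin(p_z) ≈ 35.40°, λ = atan2(p_y, p_x) ≈ -6.83°.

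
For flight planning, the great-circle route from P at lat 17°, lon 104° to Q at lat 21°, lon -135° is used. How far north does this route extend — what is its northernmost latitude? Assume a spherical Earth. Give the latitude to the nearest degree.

≈ 35°

The great circle lies in the plane with unit normal n̂ = (p₁ × p₂)/|p₁ × p₂|.
Here n̂_z ≈ +0.819; the vertex latitude is φ_max = arccos|n̂_z| ≈ 35.1°.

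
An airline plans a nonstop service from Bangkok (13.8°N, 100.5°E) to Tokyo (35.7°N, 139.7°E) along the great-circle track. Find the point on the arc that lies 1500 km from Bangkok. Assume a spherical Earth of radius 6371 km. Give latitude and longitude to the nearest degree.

Convert each endpoint to a unit vector on the sphere (x = cos φ cos λ, y = cos φ sin λ, z = sin φ).
The central angle between the endpoints is δ = arccos(p₁·p₂) ≈ 0.722 rad (41.4°). The total great-circle distance is δ·R ≈ 0.722 × 6371 ≈ 4601 km, so the target fraction is f = 1500/4601 ≈ 0.326.
Interpolate at f ≈ 0.326 with slerp weights a = sin((1−f)δ)/sin δ ≈ 0.708, b = sin(fδ)/sin δ ≈ 0.353.
p = a·p₁ + b·p₂ ≈ (-0.344, 0.861, 0.375); φ = arcsin(p_z) ≈ 22.01°, λ = atan2(p_y, p_x) ≈ 111.77°.

≈ 22°N, 112°E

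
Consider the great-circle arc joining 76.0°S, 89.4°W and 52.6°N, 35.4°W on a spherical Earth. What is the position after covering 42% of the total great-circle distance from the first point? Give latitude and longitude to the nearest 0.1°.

Write both endpoints as unit vectors p₁, p₂ with components (cos φ cos λ, cos φ sin λ, sin φ).
The central angle between the endpoints is δ = arccos(p₁·p₂) ≈ 2.325 rad (133.2°).
Interpolate at f = 0.42 with slerp weights a = sin((1−f)δ)/sin δ ≈ 1.338, b = sin(fδ)/sin δ ≈ 1.136.
p = a·p₁ + b·p₂ ≈ (0.566, -0.723, -0.395); φ = arcsin(p_z) ≈ -23.29°, λ = atan2(p_y, p_x) ≈ -51.96°.

≈ 23.3°S, 52.0°W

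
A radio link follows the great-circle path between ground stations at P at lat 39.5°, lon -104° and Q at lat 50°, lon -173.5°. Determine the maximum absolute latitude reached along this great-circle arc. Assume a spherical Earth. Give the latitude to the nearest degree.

The great circle lies in the plane with unit normal n̂ = (p₁ × p₂)/|p₁ × p₂|.
Here n̂_z ≈ -0.619; the vertex latitude is φ_max = arccos|n̂_z| ≈ 51.7°.
Check via Clairaut: cos φ_max = |cos φ₁| · sin C = cos(39.5°)·sin(53.4°) ≈ 0.619, again giving ≈ 51.7°.

≈ 52°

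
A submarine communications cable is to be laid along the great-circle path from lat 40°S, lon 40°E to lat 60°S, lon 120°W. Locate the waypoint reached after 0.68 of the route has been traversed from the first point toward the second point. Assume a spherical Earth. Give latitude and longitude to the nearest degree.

Convert each endpoint to a unit vector on the sphere (x = cos φ cos λ, y = cos φ sin λ, z = sin φ).
The central angle between the endpoints is δ = arccos(p₁·p₂) ≈ 1.373 rad (78.7°).
Interpolate at f = 0.68 with slerp weights a = sin((1−f)δ)/sin δ ≈ 0.434, b = sin(fδ)/sin δ ≈ 0.820.
p = a·p₁ + b·p₂ ≈ (0.050, -0.141, -0.989); φ = arcsin(p_z) ≈ -81.38°, λ = atan2(p_y, p_x) ≈ -70.66°.

≈ lat 81°S, lon 71°W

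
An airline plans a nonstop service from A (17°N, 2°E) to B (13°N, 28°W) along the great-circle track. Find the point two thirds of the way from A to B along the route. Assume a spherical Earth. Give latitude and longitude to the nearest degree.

From cos δ = sin φ₁ sin φ₂ + cos φ₁ cos φ₂ cos Δλ, the central angle is δ ≈ 0.510 rad (29.2°).
Interpolate at f = 2/3 with slerp weights a = sin((1−f)δ)/sin δ ≈ 0.347, b = sin(fδ)/sin δ ≈ 0.683.
p = a·p₁ + b·p₂ ≈ (0.919, -0.301, 0.255); φ = arcsin(p_z) ≈ 14.77°, λ = atan2(p_y, p_x) ≈ -18.13°.

≈ (15°N, 18°W)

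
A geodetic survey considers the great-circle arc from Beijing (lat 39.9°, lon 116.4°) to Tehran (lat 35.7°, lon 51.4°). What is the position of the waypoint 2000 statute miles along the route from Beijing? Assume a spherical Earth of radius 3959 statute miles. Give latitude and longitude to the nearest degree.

Convert each endpoint to a unit vector on the sphere (x = cos φ cos λ, y = cos φ sin λ, z = sin φ).
The central angle between the endpoints is δ = arccos(p₁·p₂) ≈ 0.879 rad (50.4°). The total great-circle distance is δ·R ≈ 0.879 × 3959 ≈ 3482 mi, so the target fraction is f = 2000/3482 ≈ 0.574.
Interpolate at f ≈ 0.574 with slerp weights a = sin((1−f)δ)/sin δ ≈ 0.475, b = sin(fδ)/sin δ ≈ 0.628.
p = a·p₁ + b·p₂ ≈ (0.156, 0.725, 0.671); φ = arcsin(p_z) ≈ 42.14°, λ = atan2(p_y, p_x) ≈ 77.82°.

≈ lat 42°, lon 78°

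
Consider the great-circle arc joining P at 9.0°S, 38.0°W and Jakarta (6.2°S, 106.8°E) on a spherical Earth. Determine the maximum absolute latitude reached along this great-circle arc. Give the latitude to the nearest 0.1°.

The great circle lies in the plane with unit normal n̂ = (p₁ × p₂)/|p₁ × p₂|.
Here n̂_z ≈ +0.915; the vertex latitude is φ_max = arccos|n̂_z| ≈ 23.9°.

≈ 23.9°S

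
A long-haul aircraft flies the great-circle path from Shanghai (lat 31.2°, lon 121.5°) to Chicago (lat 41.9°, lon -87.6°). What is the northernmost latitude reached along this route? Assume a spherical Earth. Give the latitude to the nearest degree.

≈ 72°

The great circle lies in the plane with unit normal n̂ = (p₁ × p₂)/|p₁ × p₂|.
Here n̂_z ≈ +0.317; the vertex latitude is φ_max = arccos|n̂_z| ≈ 71.5°.
Check via Clairaut: cos φ_max = |cos φ₁| · sin C = cos(31.2°)·sin(21.7°) ≈ 0.317, again giving ≈ 71.5°.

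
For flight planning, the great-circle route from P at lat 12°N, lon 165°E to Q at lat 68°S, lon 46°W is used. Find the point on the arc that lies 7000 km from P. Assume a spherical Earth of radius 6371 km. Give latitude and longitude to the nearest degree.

≈ lat 49°S, lon 177°W

The haversine formula gives a central angle δ ≈ 2.102 rad (120.5°) between the endpoints. The total great-circle distance is δ·R ≈ 2.102 × 6371 ≈ 13394 km, so the target fraction is f = 7000/13394 ≈ 0.523.
Interpolate at f ≈ 0.523 with slerp weights a = sin((1−f)δ)/sin δ ≈ 0.978, b = sin(fδ)/sin δ ≈ 1.033.
p = a·p₁ + b·p₂ ≈ (-0.656, -0.031, -0.755); φ = arcsin(p_z) ≈ -48.98°, λ = atan2(p_y, p_x) ≈ -177.32°.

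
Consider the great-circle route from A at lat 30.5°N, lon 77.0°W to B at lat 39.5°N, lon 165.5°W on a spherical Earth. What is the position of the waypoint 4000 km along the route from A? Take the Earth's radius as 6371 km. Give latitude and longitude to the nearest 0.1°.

Write both endpoints as unit vectors p₁, p₂ with components (cos φ cos λ, cos φ sin λ, sin φ).
The central angle between the endpoints is δ = arccos(p₁·p₂) ≈ 1.224 rad (70.1°). The total great-circle distance is δ·R ≈ 1.224 × 6371 ≈ 7796 km, so the target fraction is f = 4000/7796 ≈ 0.513.
Interpolate at f ≈ 0.513 with slerp weights a = sin((1−f)δ)/sin δ ≈ 0.597, b = sin(fδ)/sin δ ≈ 0.625.
p = a·p₁ + b·p₂ ≈ (-0.351, -0.622, 0.700); φ = arcsin(p_z) ≈ 44.44°, λ = atan2(p_y, p_x) ≈ -119.45°.

≈ lat 44.4°N, lon 119.4°W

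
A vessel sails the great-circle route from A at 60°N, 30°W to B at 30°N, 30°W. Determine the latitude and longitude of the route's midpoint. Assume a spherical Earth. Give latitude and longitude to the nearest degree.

≈ 45°N, 30°W

Convert each endpoint to a unit vector on the sphere (x = cos φ cos λ, y = cos φ sin λ, z = sin φ).
The central angle between the endpoints is δ = arccos(p₁·p₂) ≈ 0.524 rad (30.0°).
Interpolate at f = 1/2 with slerp weights a = sin((1−f)δ)/sin δ ≈ 0.518, b = sin(fδ)/sin δ ≈ 0.518.
p = a·p₁ + b·p₂ ≈ (0.612, -0.354, 0.707); φ = arcsin(p_z) ≈ 45.00°, λ = atan2(p_y, p_x) ≈ -30.00°.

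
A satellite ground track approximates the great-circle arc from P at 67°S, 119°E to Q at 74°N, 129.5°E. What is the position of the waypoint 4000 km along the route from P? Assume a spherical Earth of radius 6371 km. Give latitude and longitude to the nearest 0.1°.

The haversine formula gives a central angle δ ≈ 2.464 rad (141.2°) between the endpoints. The total great-circle distance is δ·R ≈ 2.464 × 6371 ≈ 15697 km, so the target fraction is f = 4000/15697 ≈ 0.255.
Interpolate at f ≈ 0.255 with slerp weights a = sin((1−f)δ)/sin δ ≈ 1.539, b = sin(fδ)/sin δ ≈ 0.937.
p = a·p₁ + b·p₂ ≈ (-0.456, 0.725, -0.516); φ = arcsin(p_z) ≈ -31.08°, λ = atan2(p_y, p_x) ≈ 122.15°.

≈ 31.1°S, 122.1°E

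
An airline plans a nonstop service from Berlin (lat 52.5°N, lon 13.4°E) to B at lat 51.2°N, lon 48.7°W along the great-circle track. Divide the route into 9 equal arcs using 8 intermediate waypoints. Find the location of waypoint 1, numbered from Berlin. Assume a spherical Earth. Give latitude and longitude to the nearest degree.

From cos δ = sin φ₁ sin φ₂ + cos φ₁ cos φ₂ cos Δλ, the central angle is δ ≈ 0.649 rad (37.2°).
Interpolate at f = 1/9 with slerp weights a = sin((1−f)δ)/sin δ ≈ 0.902, b = sin(fδ)/sin δ ≈ 0.119.
p = a·p₁ + b·p₂ ≈ (0.584, 0.071, 0.809); φ = arcsin(p_z) ≈ 53.98°, λ = atan2(p_y, p_x) ≈ 6.95°.

≈ lat 54°N, lon 7°E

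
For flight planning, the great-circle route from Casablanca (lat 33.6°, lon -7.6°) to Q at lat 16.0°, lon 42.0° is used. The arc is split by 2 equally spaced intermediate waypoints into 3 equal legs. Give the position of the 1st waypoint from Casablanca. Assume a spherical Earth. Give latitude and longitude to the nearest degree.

The haversine formula gives a central angle δ ≈ 0.835 rad (47.8°) between the endpoints.
Interpolate at f = 1/3 with slerp weights a = sin((1−f)δ)/sin δ ≈ 0.713, b = sin(fδ)/sin δ ≈ 0.371.
p = a·p₁ + b·p₂ ≈ (0.853, 0.160, 0.497); φ = arcsin(p_z) ≈ 29.77°, λ = atan2(p_y, p_x) ≈ 10.61°.

≈ lat 30°, lon 11°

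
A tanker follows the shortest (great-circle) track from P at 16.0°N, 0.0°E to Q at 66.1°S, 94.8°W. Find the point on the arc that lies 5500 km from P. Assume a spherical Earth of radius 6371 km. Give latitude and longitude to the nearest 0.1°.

Write both endpoints as unit vectors p₁, p₂ with components (cos φ cos λ, cos φ sin λ, sin φ).
The central angle between the endpoints is δ = arccos(p₁·p₂) ≈ 1.859 rad (106.5°). The total great-circle distance is δ·R ≈ 1.859 × 6371 ≈ 11846 km, so the target fraction is f = 5500/11846 ≈ 0.464.
Interpolate at f ≈ 0.464 with slerp weights a = sin((1−f)δ)/sin δ ≈ 0.876, b = sin(fδ)/sin δ ≈ 0.793.
p = a·p₁ + b·p₂ ≈ (0.815, -0.320, -0.483); φ = arcsin(p_z) ≈ -28.91°, λ = atan2(p_y, p_x) ≈ -21.45°.

≈ 28.9°S, 21.4°W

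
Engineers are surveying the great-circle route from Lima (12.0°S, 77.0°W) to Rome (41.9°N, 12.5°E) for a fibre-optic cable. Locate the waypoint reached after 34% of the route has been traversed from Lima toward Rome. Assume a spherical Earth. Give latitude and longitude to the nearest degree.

The haversine formula gives a central angle δ ≈ 1.704 rad (97.6°) between the endpoints.
Interpolate at f = 0.34 with slerp weights a = sin((1−f)δ)/sin δ ≈ 0.910, b = sin(fδ)/sin δ ≈ 0.552.
p = a·p₁ + b·p₂ ≈ (0.602, -0.778, 0.180); φ = arcsin(p_z) ≈ 10.35°, λ = atan2(p_y, p_x) ≈ -52.30°.

≈ (10°N, 52°W)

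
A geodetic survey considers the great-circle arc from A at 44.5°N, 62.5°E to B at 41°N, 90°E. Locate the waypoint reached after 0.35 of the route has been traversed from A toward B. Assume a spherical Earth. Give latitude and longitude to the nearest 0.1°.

≈ 44.0°N, 72.5°E

Convert each endpoint to a unit vector on the sphere (x = cos φ cos λ, y = cos φ sin λ, z = sin φ).
The central angle between the endpoints is δ = arccos(p₁·p₂) ≈ 0.356 rad (20.4°).
Interpolate at f = 0.35 with slerp weights a = sin((1−f)δ)/sin δ ≈ 0.658, b = sin(fδ)/sin δ ≈ 0.357.
p = a·p₁ + b·p₂ ≈ (0.217, 0.685, 0.695); φ = arcsin(p_z) ≈ 44.04°, λ = atan2(p_y, p_x) ≈ 72.45°.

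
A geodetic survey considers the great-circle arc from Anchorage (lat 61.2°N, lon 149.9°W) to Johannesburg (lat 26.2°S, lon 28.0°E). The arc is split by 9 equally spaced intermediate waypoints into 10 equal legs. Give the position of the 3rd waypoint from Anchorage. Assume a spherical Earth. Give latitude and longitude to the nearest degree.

Write both endpoints as unit vectors p₁, p₂ with components (cos φ cos λ, cos φ sin λ, sin φ).
The central angle between the endpoints is δ = arccos(p₁·p₂) ≈ 2.530 rad (145.0°).
Interpolate at f = 3/10 with slerp weights a = sin((1−f)δ)/sin δ ≈ 1.707, b = sin(fδ)/sin δ ≈ 1.199.
p = a·p₁ + b·p₂ ≈ (0.238, 0.093, 0.967); φ = arcsin(p_z) ≈ 75.19°, λ = atan2(p_y, p_x) ≈ 21.23°.

≈ lat 75°N, lon 21°E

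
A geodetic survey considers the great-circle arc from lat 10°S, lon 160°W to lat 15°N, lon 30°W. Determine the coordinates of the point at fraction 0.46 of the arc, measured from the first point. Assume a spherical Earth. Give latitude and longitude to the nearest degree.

From cos δ = sin φ₁ sin φ₂ + cos φ₁ cos φ₂ cos Δλ, the central angle is δ ≈ 2.287 rad (131.0°).
Interpolate at f = 0.46 with slerp weights a = sin((1−f)δ)/sin δ ≈ 1.251, b = sin(fδ)/sin δ ≈ 1.151.
p = a·p₁ + b·p₂ ≈ (-0.195, -0.977, 0.081); φ = arcsin(p_z) ≈ 4.62°, λ = atan2(p_y, p_x) ≈ -101.29°.

≈ lat 5°N, lon 101°W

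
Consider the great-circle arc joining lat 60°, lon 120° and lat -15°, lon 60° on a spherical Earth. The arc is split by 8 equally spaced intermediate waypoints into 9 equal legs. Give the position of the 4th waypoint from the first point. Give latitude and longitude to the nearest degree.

≈ lat 30°, lon 82°

Write both endpoints as unit vectors p₁, p₂ with components (cos φ cos λ, cos φ sin λ, sin φ).
The central angle between the endpoints is δ = arccos(p₁·p₂) ≈ 1.553 rad (89.0°).
Interpolate at f = 4/9 with slerp weights a = sin((1−f)δ)/sin δ ≈ 0.760, b = sin(fδ)/sin δ ≈ 0.637.
p = a·p₁ + b·p₂ ≈ (0.118, 0.862, 0.493); φ = arcsin(p_z) ≈ 29.56°, λ = atan2(p_y, p_x) ≈ 82.23°.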